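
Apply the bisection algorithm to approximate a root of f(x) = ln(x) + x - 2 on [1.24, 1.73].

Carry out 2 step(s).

f(x) = ln(x) + x - 2
Initial interval: [1.24, 1.73]

Iteration 1:
  c_1 = (1.240000 + 1.730000)/2 = 1.485000
  f(c_1) = f(1.485000) = -0.119585
  f(a) × f(c) ≥ 0, new interval: [1.485000, 1.730000]
Iteration 2:
  c_2 = (1.485000 + 1.730000)/2 = 1.607500
  f(c_2) = f(1.607500) = 0.082180
  f(a) × f(c) < 0, new interval: [1.485000, 1.607500]

After 2 iteration(s), the approximation is c_2 = 1.607500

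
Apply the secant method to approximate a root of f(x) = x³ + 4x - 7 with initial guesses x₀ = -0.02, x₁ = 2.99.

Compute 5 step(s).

f(x) = x³ + 4x - 7
x₀ = -0.02, x₁ = 2.99

Secant formula: x_{n+1} = x_n - f(x_n)(x_n - x_{n-1})/(f(x_n) - f(x_{n-1}))

Iteration 1:
  f(-0.020000) = -7.080008
  f(2.990000) = 31.690899
  x_2 = 2.990000 - 31.690899×(2.990000 - (-0.020000))/(31.690899 - (-7.080008))
       = 0.529660
Iteration 2:
  f(2.990000) = 31.690899
  f(0.529660) = -4.732768
  x_3 = 0.529660 - (-4.732768)×(0.529660 - 2.990000)/(-4.732768 - 31.690899)
       = 0.849348
Iteration 3:
  f(0.529660) = -4.732768
  f(0.849348) = -2.989892
  x_4 = 0.849348 - (-2.989892)×(0.849348 - 0.529660)/(-2.989892 - (-4.732768))
       = 1.397772
Iteration 4:
  f(0.849348) = -2.989892
  f(1.397772) = 1.322004
  x_5 = 1.397772 - 1.322004×(1.397772 - 0.849348)/(1.322004 - (-2.989892))
       = 1.229628
Iteration 5:
  f(1.397772) = 1.322004
  f(1.229628) = -0.222309
  x_6 = 1.229628 - (-0.222309)×(1.229628 - 1.397772)/(-0.222309 - 1.322004)
       = 1.253833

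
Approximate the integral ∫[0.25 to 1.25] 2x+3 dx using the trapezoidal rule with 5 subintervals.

f(x) = 2x+3
a = 0.25, b = 1.25, n = 5
h = (b - a)/n = 0.200000

Trapezoidal rule: (h/2)[f(x₀) + 2f(x₁) + 2f(x₂) + ... + f(xₙ)]

x_0 = 0.2500, f(x_0) = 3.500000, coefficient = 1
x_1 = 0.4500, f(x_1) = 3.900000, coefficient = 2
x_2 = 0.6500, f(x_2) = 4.300000, coefficient = 2
x_3 = 0.8500, f(x_3) = 4.700000, coefficient = 2
x_4 = 1.0500, f(x_4) = 5.100000, coefficient = 2
x_5 = 1.2500, f(x_5) = 5.500000, coefficient = 1

I ≈ (0.200000/2) × 45.000000 = 4.500000
Exact value: 4.500000
Error: 0.000000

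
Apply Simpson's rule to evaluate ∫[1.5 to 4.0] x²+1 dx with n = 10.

f(x) = x²+1
a = 1.5, b = 4.0, n = 10
h = (b - a)/n = 0.250000

Simpson's rule: (h/3)[f(x₀) + 4f(x₁) + 2f(x₂) + ... + f(xₙ)]

x_0 = 1.5000, f(x_0) = 3.250000, coefficient = 1
x_1 = 1.7500, f(x_1) = 4.062500, coefficient = 4
x_2 = 2.0000, f(x_2) = 5.000000, coefficient = 2
x_3 = 2.2500, f(x_3) = 6.062500, coefficient = 4
x_4 = 2.5000, f(x_4) = 7.250000, coefficient = 2
x_5 = 2.7500, f(x_5) = 8.562500, coefficient = 4
x_6 = 3.0000, f(x_6) = 10.000000, coefficient = 2
x_7 = 3.2500, f(x_7) = 11.562500, coefficient = 4
x_8 = 3.5000, f(x_8) = 13.250000, coefficient = 2
x_9 = 3.7500, f(x_9) = 15.062500, coefficient = 4
x_10 = 4.0000, f(x_10) = 17.000000, coefficient = 1

I ≈ (0.250000/3) × 272.500000 = 22.708333
Exact value: 22.708333
Error: 0.000000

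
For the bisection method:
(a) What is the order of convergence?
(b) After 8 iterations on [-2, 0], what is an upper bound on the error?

(a) Bisection has linear (order 1) convergence; the error is halved each step.

(b) Error bound = (b-a)/2^n = (0 - (-2))/2^{8}
    = 2/2^{8}

(a) 1 (linear); (b) error ≤ 7.81e-03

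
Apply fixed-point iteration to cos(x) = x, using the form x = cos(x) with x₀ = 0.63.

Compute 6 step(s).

Equation: cos(x) = x
Fixed-point form: x = cos(x)
x₀ = 0.63

x_1 = g(0.630000) = 0.808028
x_2 = g(0.808028) = 0.690926
x_3 = g(0.690926) = 0.770656
x_4 = g(0.770656) = 0.717454
x_5 = g(0.717454) = 0.753482
x_6 = g(0.753482) = 0.729311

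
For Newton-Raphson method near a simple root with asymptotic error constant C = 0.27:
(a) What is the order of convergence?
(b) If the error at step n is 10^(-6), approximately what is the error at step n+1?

(a) Newton-Raphson has quadratic (order 2) convergence near simple roots.
    This means |e_{n+1}| ≈ C|e_n|².

(b) With |e_n| = 10^(-6) and C = 0.27:
    |e_{n+1}| ≈ 0.27 × (10^(-6))² = 0.27 × 10^(-12)

(a) 2 (quadratic); (b) |e_{n+1}| ≈ 2.700e-13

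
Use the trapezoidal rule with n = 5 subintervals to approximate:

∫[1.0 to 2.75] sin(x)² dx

f(x) = sin(x)²
a = 1.0, b = 2.75, n = 5
h = (b - a)/n = 0.350000

Trapezoidal rule: (h/2)[f(x₀) + 2f(x₁) + 2f(x₂) + ... + f(xₙ)]

x_0 = 1.0000, f(x_0) = 0.708073, coefficient = 1
x_1 = 1.3500, f(x_1) = 0.952036, coefficient = 2
x_2 = 1.7000, f(x_2) = 0.983399, coefficient = 2
x_3 = 2.0500, f(x_3) = 0.787412, coefficient = 2
x_4 = 2.4000, f(x_4) = 0.456251, coefficient = 2
x_5 = 2.7500, f(x_5) = 0.145665, coefficient = 1

I ≈ (0.350000/2) × 7.211934 = 1.262088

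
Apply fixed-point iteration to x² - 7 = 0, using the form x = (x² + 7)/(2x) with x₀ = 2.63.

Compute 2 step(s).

Equation: x² - 7 = 0
Fixed-point form: x = (x² + 7)/(2x)
x₀ = 2.63

x_1 = g(2.630000) = 2.645798
x_2 = g(2.645798) = 2.645751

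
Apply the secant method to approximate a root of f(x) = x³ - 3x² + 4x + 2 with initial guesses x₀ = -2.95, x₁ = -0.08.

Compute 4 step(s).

f(x) = x³ - 3x² + 4x + 2
x₀ = -2.95, x₁ = -0.08

Secant formula: x_{n+1} = x_n - f(x_n)(x_n - x_{n-1})/(f(x_n) - f(x_{n-1}))

Iteration 1:
  f(-2.950000) = -61.579875
  f(-0.080000) = 1.660288
  x_2 = -0.080000 - 1.660288×(-0.080000 - (-2.950000))/(1.660288 - (-61.579875))
       = -0.155348
Iteration 2:
  f(-0.080000) = 1.660288
  f(-0.155348) = 1.302459
  x_3 = -0.155348 - 1.302459×(-0.155348 - (-0.080000))/(1.302459 - 1.660288)
       = -0.429608
Iteration 3:
  f(-0.155348) = 1.302459
  f(-0.429608) = -0.351408
  x_4 = -0.429608 - (-0.351408)×(-0.429608 - (-0.155348))/(-0.351408 - 1.302459)
       = -0.371334
Iteration 4:
  f(-0.429608) = -0.351408
  f(-0.371334) = 0.049795
  x_5 = -0.371334 - 0.049795×(-0.371334 - (-0.429608))/(0.049795 - (-0.351408))
       = -0.378566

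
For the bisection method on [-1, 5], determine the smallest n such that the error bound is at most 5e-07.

We need (b-a)/2^n ≤ 5e-07
(5 - (-1))/2^n ≤ 5e-07
6/2^n ≤ 5e-07
2^n ≥ 12000000
n ≥ log₂(12000000) = 23.52
n ≥ 24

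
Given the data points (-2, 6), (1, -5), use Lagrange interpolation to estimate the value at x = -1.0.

Lagrange interpolation formula:
P(x) = Σ yᵢ × Lᵢ(x)
where Lᵢ(x) = Π_{j≠i} (x - xⱼ)/(xᵢ - xⱼ)

L_0(-1.0) = (-1.0 - 1)/(-2 - 1) = 0.666667
L_1(-1.0) = (-1.0 - (-2))/(1 - (-2)) = 0.333333

P(-1.0) = 6×L_0(-1.0) + (-5)×L_1(-1.0)
P(-1.0) = 2.333333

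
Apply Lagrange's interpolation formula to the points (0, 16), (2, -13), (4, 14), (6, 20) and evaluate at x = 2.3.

Lagrange interpolation formula:
P(x) = Σ yᵢ × Lᵢ(x)
where Lᵢ(x) = Π_{j≠i} (x - xⱼ)/(xᵢ - xⱼ)

L_0(2.3) = (2.3 - 2)/(0 - 2) × (2.3 - 4)/(0 - 4) × (2.3 - 6)/(0 - 6) = -0.039312
L_1(2.3) = (2.3 - 0)/(2 - 0) × (2.3 - 4)/(2 - 4) × (2.3 - 6)/(2 - 6) = 0.904188
L_2(2.3) = (2.3 - 0)/(4 - 0) × (2.3 - 2)/(4 - 2) × (2.3 - 6)/(4 - 6) = 0.159562
L_3(2.3) = (2.3 - 0)/(6 - 0) × (2.3 - 2)/(6 - 2) × (2.3 - 4)/(6 - 4) = -0.024437

P(2.3) = 16×L_0(2.3) + (-13)×L_1(2.3) + 14×L_2(2.3) + 20×L_3(2.3)
P(2.3) = -10.638313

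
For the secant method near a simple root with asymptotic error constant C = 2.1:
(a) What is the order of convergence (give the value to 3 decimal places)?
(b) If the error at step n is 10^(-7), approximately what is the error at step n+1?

(a) Secant method has superlinear convergence with order φ = (1+√5)/2 ≈ 1.618.
    This means |e_{n+1}| ≈ C|e_n|^1.618.

(b) With |e_n| = 10^(-7) and C = 2.1:
    |e_{n+1}| ≈ 2.1 × (10^(-7))^1.618 = 2.1 × 10^(-11.33)

(a) ≈ 1.618 (golden ratio); (b) |e_{n+1}| ≈ 9.908e-12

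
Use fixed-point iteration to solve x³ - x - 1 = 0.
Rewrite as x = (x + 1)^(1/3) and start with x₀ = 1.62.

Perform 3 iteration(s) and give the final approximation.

Equation: x³ - x - 1 = 0
Fixed-point form: x = (x + 1)^(1/3)
x₀ = 1.62

x_1 = g(1.620000) = 1.378586
x_2 = g(1.378586) = 1.334872
x_3 = g(1.334872) = 1.326644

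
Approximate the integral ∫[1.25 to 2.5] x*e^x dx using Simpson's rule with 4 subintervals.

f(x) = x*e^x
a = 1.25, b = 2.5, n = 4
h = (b - a)/n = 0.312500

Simpson's rule: (h/3)[f(x₀) + 4f(x₁) + 2f(x₂) + ... + f(xₙ)]

x_0 = 1.2500, f(x_0) = 4.362929, coefficient = 1
x_1 = 1.5625, f(x_1) = 7.454271, coefficient = 4
x_2 = 1.8750, f(x_2) = 12.226536, coefficient = 2
x_3 = 2.1875, f(x_3) = 19.496975, coefficient = 4
x_4 = 2.5000, f(x_4) = 30.456235, coefficient = 1

I ≈ (0.312500/3) × 167.077219 = 17.403877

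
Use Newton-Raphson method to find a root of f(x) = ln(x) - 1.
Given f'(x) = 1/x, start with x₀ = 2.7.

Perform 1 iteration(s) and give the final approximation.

f(x) = ln(x) - 1
f'(x) = 1/x
x₀ = 2.7

Newton-Raphson formula: x_{n+1} = x_n - f(x_n)/f'(x_n)

Iteration 1:
  f(2.700000) = -0.006748
  f'(2.700000) = 0.370370
  x_1 = 2.700000 - (-0.006748)/0.370370 = 2.718220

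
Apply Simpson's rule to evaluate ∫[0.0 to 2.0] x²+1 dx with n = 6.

f(x) = x²+1
a = 0.0, b = 2.0, n = 6
h = (b - a)/n = 0.333333

Simpson's rule: (h/3)[f(x₀) + 4f(x₁) + 2f(x₂) + ... + f(xₙ)]

x_0 = 0.0000, f(x_0) = 1.000000, coefficient = 1
x_1 = 0.3333, f(x_1) = 1.111111, coefficient = 4
x_2 = 0.6667, f(x_2) = 1.444444, coefficient = 2
x_3 = 1.0000, f(x_3) = 2.000000, coefficient = 4
x_4 = 1.3333, f(x_4) = 2.777778, coefficient = 2
x_5 = 1.6667, f(x_5) = 3.777778, coefficient = 4
x_6 = 2.0000, f(x_6) = 5.000000, coefficient = 1

I ≈ (0.333333/3) × 42.000000 = 4.666667
Exact value: 4.666667
Error: 0.000000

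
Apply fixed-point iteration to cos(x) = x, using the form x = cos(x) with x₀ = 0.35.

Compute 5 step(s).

Equation: cos(x) = x
Fixed-point form: x = cos(x)
x₀ = 0.35

x_1 = g(0.350000) = 0.939373
x_2 = g(0.939373) = 0.590294
x_3 = g(0.590294) = 0.830777
x_4 = g(0.830777) = 0.674302
x_5 = g(0.674302) = 0.781143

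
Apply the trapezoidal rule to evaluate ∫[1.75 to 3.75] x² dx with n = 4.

f(x) = x²
a = 1.75, b = 3.75, n = 4
h = (b - a)/n = 0.500000

Trapezoidal rule: (h/2)[f(x₀) + 2f(x₁) + 2f(x₂) + ... + f(xₙ)]

x_0 = 1.7500, f(x_0) = 3.062500, coefficient = 1
x_1 = 2.2500, f(x_1) = 5.062500, coefficient = 2
x_2 = 2.7500, f(x_2) = 7.562500, coefficient = 2
x_3 = 3.2500, f(x_3) = 10.562500, coefficient = 2
x_4 = 3.7500, f(x_4) = 14.062500, coefficient = 1

I ≈ (0.500000/2) × 63.500000 = 15.875000
Exact value: 15.791667
Error: 0.083333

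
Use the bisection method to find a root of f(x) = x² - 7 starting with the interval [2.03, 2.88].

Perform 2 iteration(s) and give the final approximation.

f(x) = x² - 7
Initial interval: [2.03, 2.88]

Iteration 1:
  c_1 = (2.030000 + 2.880000)/2 = 2.455000
  f(c_1) = f(2.455000) = -0.972975
  f(a) × f(c) ≥ 0, new interval: [2.455000, 2.880000]
Iteration 2:
  c_2 = (2.455000 + 2.880000)/2 = 2.667500
  f(c_2) = f(2.667500) = 0.115556
  f(a) × f(c) < 0, new interval: [2.455000, 2.667500]

After 2 iteration(s), the approximation is c_2 = 2.667500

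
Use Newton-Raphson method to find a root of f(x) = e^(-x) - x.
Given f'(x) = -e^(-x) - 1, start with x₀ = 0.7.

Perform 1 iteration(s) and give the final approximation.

f(x) = e^(-x) - x
f'(x) = -e^(-x) - 1
x₀ = 0.7

Newton-Raphson formula: x_{n+1} = x_n - f(x_n)/f'(x_n)

Iteration 1:
  f(0.700000) = -0.203415
  f'(0.700000) = -1.496585
  x_1 = 0.700000 - (-0.203415)/(-1.496585) = 0.564081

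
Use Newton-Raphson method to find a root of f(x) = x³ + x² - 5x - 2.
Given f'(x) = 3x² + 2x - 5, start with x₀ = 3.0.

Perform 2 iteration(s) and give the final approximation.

f(x) = x³ + x² - 5x - 2
f'(x) = 3x² + 2x - 5
x₀ = 3.0

Newton-Raphson formula: x_{n+1} = x_n - f(x_n)/f'(x_n)

Iteration 1:
  f(3.000000) = 19.000000
  f'(3.000000) = 28.000000
  x_1 = 3.000000 - 19.000000/28.000000 = 2.321429
Iteration 2:
  f(2.321429) = 4.292137
  f'(2.321429) = 15.809949
  x_2 = 2.321429 - 4.292137/15.809949 = 2.049945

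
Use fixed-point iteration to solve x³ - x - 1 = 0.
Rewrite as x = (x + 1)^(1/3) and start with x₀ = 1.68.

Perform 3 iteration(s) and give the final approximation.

Equation: x³ - x - 1 = 0
Fixed-point form: x = (x + 1)^(1/3)
x₀ = 1.68

x_1 = g(1.680000) = 1.389030
x_2 = g(1.389030) = 1.336823
x_3 = g(1.336823) = 1.327013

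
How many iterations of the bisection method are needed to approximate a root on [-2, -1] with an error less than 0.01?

We need (b-a)/2^n ≤ 0.01
(-1 - (-2))/2^n ≤ 0.01
1/2^n ≤ 0.01
2^n ≥ 100
n ≥ log₂(100) = 6.64
n ≥ 7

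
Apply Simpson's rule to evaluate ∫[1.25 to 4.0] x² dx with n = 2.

f(x) = x²
a = 1.25, b = 4.0, n = 2
h = (b - a)/n = 1.375000

Simpson's rule: (h/3)[f(x₀) + 4f(x₁) + 2f(x₂) + ... + f(xₙ)]

x_0 = 1.2500, f(x_0) = 1.562500, coefficient = 1
x_1 = 2.6250, f(x_1) = 6.890625, coefficient = 4
x_2 = 4.0000, f(x_2) = 16.000000, coefficient = 1

I ≈ (1.375000/3) × 45.125000 = 20.682292
Exact value: 20.682292
Error: 0.000000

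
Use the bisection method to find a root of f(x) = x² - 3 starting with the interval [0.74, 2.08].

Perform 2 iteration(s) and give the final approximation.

f(x) = x² - 3
Initial interval: [0.74, 2.08]

Iteration 1:
  c_1 = (0.740000 + 2.080000)/2 = 1.410000
  f(c_1) = f(1.410000) = -1.011900
  f(a) × f(c) ≥ 0, new interval: [1.410000, 2.080000]
Iteration 2:
  c_2 = (1.410000 + 2.080000)/2 = 1.745000
  f(c_2) = f(1.745000) = 0.045025
  f(a) × f(c) < 0, new interval: [1.410000, 1.745000]

After 2 iteration(s), the approximation is c_2 = 1.745000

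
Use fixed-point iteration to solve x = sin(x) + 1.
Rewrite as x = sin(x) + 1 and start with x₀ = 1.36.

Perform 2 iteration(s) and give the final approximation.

Equation: x = sin(x) + 1
Fixed-point form: x = sin(x) + 1
x₀ = 1.36

x_1 = g(1.360000) = 1.977865
x_2 = g(1.977865) = 1.918285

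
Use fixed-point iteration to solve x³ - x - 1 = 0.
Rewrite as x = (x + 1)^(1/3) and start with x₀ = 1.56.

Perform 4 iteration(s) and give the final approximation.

Equation: x³ - x - 1 = 0
Fixed-point form: x = (x + 1)^(1/3)
x₀ = 1.56

x_1 = g(1.560000) = 1.367981
x_2 = g(1.367981) = 1.332885
x_3 = g(1.332885) = 1.326267
x_4 = g(1.326267) = 1.325012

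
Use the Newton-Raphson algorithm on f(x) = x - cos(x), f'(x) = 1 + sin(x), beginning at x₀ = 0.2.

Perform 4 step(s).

f(x) = x - cos(x)
f'(x) = 1 + sin(x)
x₀ = 0.2

Newton-Raphson formula: x_{n+1} = x_n - f(x_n)/f'(x_n)

Iteration 1:
  f(0.200000) = -0.780067
  f'(0.200000) = 1.198669
  x_1 = 0.200000 - (-0.780067)/1.198669 = 0.850777
Iteration 2:
  f(0.850777) = 0.191378
  f'(0.850777) = 1.751793
  x_2 = 0.850777 - 0.191378/1.751793 = 0.741530
Iteration 3:
  f(0.741530) = 0.004094
  f'(0.741530) = 1.675417
  x_3 = 0.741530 - 0.004094/1.675417 = 0.739086
Iteration 4:
  f(0.739086) = 0.000002
  f'(0.739086) = 1.673613
  x_4 = 0.739086 - 0.000002/1.673613 = 0.739085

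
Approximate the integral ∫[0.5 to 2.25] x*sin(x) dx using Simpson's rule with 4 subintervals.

f(x) = x*sin(x)
a = 0.5, b = 2.25, n = 4
h = (b - a)/n = 0.437500

Simpson's rule: (h/3)[f(x₀) + 4f(x₁) + 2f(x₂) + ... + f(xₙ)]

x_0 = 0.5000, f(x_0) = 0.239713, coefficient = 1
x_1 = 0.9375, f(x_1) = 0.755701, coefficient = 4
x_2 = 1.3750, f(x_2) = 1.348728, coefficient = 2
x_3 = 1.8125, f(x_3) = 1.759814, coefficient = 4
x_4 = 2.2500, f(x_4) = 1.750665, coefficient = 1

I ≈ (0.437500/3) × 14.749892 = 2.151026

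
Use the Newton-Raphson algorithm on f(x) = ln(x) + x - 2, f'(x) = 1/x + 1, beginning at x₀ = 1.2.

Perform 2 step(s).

f(x) = ln(x) + x - 2
f'(x) = 1/x + 1
x₀ = 1.2

Newton-Raphson formula: x_{n+1} = x_n - f(x_n)/f'(x_n)

Iteration 1:
  f(1.200000) = -0.617678
  f'(1.200000) = 1.833333
  x_1 = 1.200000 - (-0.617678)/1.833333 = 1.536916
Iteration 2:
  f(1.536916) = -0.033307
  f'(1.536916) = 1.650654
  x_2 = 1.536916 - (-0.033307)/1.650654 = 1.557094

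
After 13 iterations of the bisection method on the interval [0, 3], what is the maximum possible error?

Bisection error bound: |error| ≤ (b-a)/2^n
|error| ≤ (3 - 0)/2^13 = 3/2^13
|error| ≤ 0.0003662109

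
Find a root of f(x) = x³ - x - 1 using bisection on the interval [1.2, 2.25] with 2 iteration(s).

f(x) = x³ - x - 1
Initial interval: [1.2, 2.25]

Iteration 1:
  c_1 = (1.200000 + 2.250000)/2 = 1.725000
  f(c_1) = f(1.725000) = 2.407953
  f(a) × f(c) < 0, new interval: [1.200000, 1.725000]
Iteration 2:
  c_2 = (1.200000 + 1.725000)/2 = 1.462500
  f(c_2) = f(1.462500) = 0.665650
  f(a) × f(c) < 0, new interval: [1.200000, 1.462500]

After 2 iteration(s), the approximation is c_2 = 1.462500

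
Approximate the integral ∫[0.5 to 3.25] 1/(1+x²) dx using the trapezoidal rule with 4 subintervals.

f(x) = 1/(1+x²)
a = 0.5, b = 3.25, n = 4
h = (b - a)/n = 0.687500

Trapezoidal rule: (h/2)[f(x₀) + 2f(x₁) + 2f(x₂) + ... + f(xₙ)]

x_0 = 0.5000, f(x_0) = 0.800000, coefficient = 1
x_1 = 1.1875, f(x_1) = 0.414911, coefficient = 2
x_2 = 1.8750, f(x_2) = 0.221453, coefficient = 2
x_3 = 2.5625, f(x_3) = 0.132163, coefficient = 2
x_4 = 3.2500, f(x_4) = 0.086486, coefficient = 1

I ≈ (0.687500/2) × 2.423541 = 0.833092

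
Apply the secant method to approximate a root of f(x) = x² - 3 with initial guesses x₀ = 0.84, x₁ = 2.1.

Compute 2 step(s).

f(x) = x² - 3
x₀ = 0.84, x₁ = 2.1

Secant formula: x_{n+1} = x_n - f(x_n)(x_n - x_{n-1})/(f(x_n) - f(x_{n-1}))

Iteration 1:
  f(0.840000) = -2.294400
  f(2.100000) = 1.410000
  x_2 = 2.100000 - 1.410000×(2.100000 - 0.840000)/(1.410000 - (-2.294400))
       = 1.620408
Iteration 2:
  f(2.100000) = 1.410000
  f(1.620408) = -0.374277
  x_3 = 1.620408 - (-0.374277)×(1.620408 - 2.100000)/(-0.374277 - 1.410000)
       = 1.721009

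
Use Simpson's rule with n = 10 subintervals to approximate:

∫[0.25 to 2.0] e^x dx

f(x) = e^x
a = 0.25, b = 2.0, n = 10
h = (b - a)/n = 0.175000

Simpson's rule: (h/3)[f(x₀) + 4f(x₁) + 2f(x₂) + ... + f(xₙ)]

x_0 = 0.2500, f(x_0) = 1.284025, coefficient = 1
x_1 = 0.4250, f(x_1) = 1.529590, coefficient = 4
x_2 = 0.6000, f(x_2) = 1.822119, coefficient = 2
x_3 = 0.7750, f(x_3) = 2.170592, coefficient = 4
x_4 = 0.9500, f(x_4) = 2.585710, coefficient = 2
x_5 = 1.1250, f(x_5) = 3.080217, coefficient = 4
x_6 = 1.3000, f(x_6) = 3.669297, coefficient = 2
x_7 = 1.4750, f(x_7) = 4.371036, coefficient = 4
x_8 = 1.6500, f(x_8) = 5.206980, coefficient = 2
x_9 = 1.8250, f(x_9) = 6.202795, coefficient = 4
x_10 = 2.0000, f(x_10) = 7.389056, coefficient = 1

I ≈ (0.175000/3) × 104.658212 = 6.105062
Exact value: 6.105031
Error: 0.000032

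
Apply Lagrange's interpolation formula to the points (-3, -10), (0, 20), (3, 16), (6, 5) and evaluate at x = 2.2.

Lagrange interpolation formula:
P(x) = Σ yᵢ × Lᵢ(x)
where Lᵢ(x) = Π_{j≠i} (x - xⱼ)/(xᵢ - xⱼ)

L_0(2.2) = (2.2 - 0)/(-3 - 0) × (2.2 - 3)/(-3 - 3) × (2.2 - 6)/(-3 - 6) = -0.041284
L_1(2.2) = (2.2 - (-3))/(0 - (-3)) × (2.2 - 3)/(0 - 3) × (2.2 - 6)/(0 - 6) = 0.292741
L_2(2.2) = (2.2 - (-3))/(3 - (-3)) × (2.2 - 0)/(3 - 0) × (2.2 - 6)/(3 - 6) = 0.805037
L_3(2.2) = (2.2 - (-3))/(6 - (-3)) × (2.2 - 0)/(6 - 0) × (2.2 - 3)/(6 - 3) = -0.056494

P(2.2) = (-10)×L_0(2.2) + 20×L_1(2.2) + 16×L_2(2.2) + 5×L_3(2.2)
P(2.2) = 18.865778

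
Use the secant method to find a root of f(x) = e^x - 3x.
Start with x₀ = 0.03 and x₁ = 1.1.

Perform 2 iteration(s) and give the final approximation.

f(x) = e^x - 3x
x₀ = 0.03, x₁ = 1.1

Secant formula: x_{n+1} = x_n - f(x_n)(x_n - x_{n-1})/(f(x_n) - f(x_{n-1}))

Iteration 1:
  f(0.030000) = 0.940455
  f(1.100000) = -0.295834
  x_2 = 1.100000 - (-0.295834)×(1.100000 - 0.030000)/(-0.295834 - 0.940455)
       = 0.843958
Iteration 2:
  f(1.100000) = -0.295834
  f(0.843958) = -0.206320
  x_3 = 0.843958 - (-0.206320)×(0.843958 - 1.100000)/(-0.206320 - (-0.295834))
       = 0.253804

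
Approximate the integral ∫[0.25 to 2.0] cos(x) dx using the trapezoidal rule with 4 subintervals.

f(x) = cos(x)
a = 0.25, b = 2.0, n = 4
h = (b - a)/n = 0.437500

Trapezoidal rule: (h/2)[f(x₀) + 2f(x₁) + 2f(x₂) + ... + f(xₙ)]

x_0 = 0.2500, f(x_0) = 0.968912, coefficient = 1
x_1 = 0.6875, f(x_1) = 0.772835, coefficient = 2
x_2 = 1.1250, f(x_2) = 0.431177, coefficient = 2
x_3 = 1.5625, f(x_3) = 0.008296, coefficient = 2
x_4 = 2.0000, f(x_4) = -0.416147, coefficient = 1

I ≈ (0.437500/2) × 2.977381 = 0.651302
Exact value: 0.661893
Error: 0.010591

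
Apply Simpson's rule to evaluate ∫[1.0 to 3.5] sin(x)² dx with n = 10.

f(x) = sin(x)²
a = 1.0, b = 3.5, n = 10
h = (b - a)/n = 0.250000

Simpson's rule: (h/3)[f(x₀) + 4f(x₁) + 2f(x₂) + ... + f(xₙ)]

x_0 = 1.0000, f(x_0) = 0.708073, coefficient = 1
x_1 = 1.2500, f(x_1) = 0.900572, coefficient = 4
x_2 = 1.5000, f(x_2) = 0.994996, coefficient = 2
x_3 = 1.7500, f(x_3) = 0.968228, coefficient = 4
x_4 = 2.0000, f(x_4) = 0.826822, coefficient = 2
x_5 = 2.2500, f(x_5) = 0.605398, coefficient = 4
x_6 = 2.5000, f(x_6) = 0.358169, coefficient = 2
x_7 = 2.7500, f(x_7) = 0.145665, coefficient = 4
x_8 = 3.0000, f(x_8) = 0.019915, coefficient = 2
x_9 = 3.2500, f(x_9) = 0.011706, coefficient = 4
x_10 = 3.5000, f(x_10) = 0.123049, coefficient = 1

I ≈ (0.250000/3) × 15.757203 = 1.313100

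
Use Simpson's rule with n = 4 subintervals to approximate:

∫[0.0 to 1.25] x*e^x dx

f(x) = x*e^x
a = 0.0, b = 1.25, n = 4
h = (b - a)/n = 0.312500

Simpson's rule: (h/3)[f(x₀) + 4f(x₁) + 2f(x₂) + ... + f(xₙ)]

x_0 = 0.0000, f(x_0) = 0.000000, coefficient = 1
x_1 = 0.3125, f(x_1) = 0.427137, coefficient = 4
x_2 = 0.6250, f(x_2) = 1.167654, coefficient = 2
x_3 = 0.9375, f(x_3) = 2.393990, coefficient = 4
x_4 = 1.2500, f(x_4) = 4.362929, coefficient = 1

I ≈ (0.312500/3) × 17.982744 = 1.873203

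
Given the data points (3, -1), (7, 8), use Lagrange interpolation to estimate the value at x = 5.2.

Lagrange interpolation formula:
P(x) = Σ yᵢ × Lᵢ(x)
where Lᵢ(x) = Π_{j≠i} (x - xⱼ)/(xᵢ - xⱼ)

L_0(5.2) = (5.2 - 7)/(3 - 7) = 0.450000
L_1(5.2) = (5.2 - 3)/(7 - 3) = 0.550000

P(5.2) = (-1)×L_0(5.2) + 8×L_1(5.2)
P(5.2) = 3.950000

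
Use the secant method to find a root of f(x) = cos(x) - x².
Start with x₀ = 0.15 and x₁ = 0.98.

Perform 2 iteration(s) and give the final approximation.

f(x) = cos(x) - x²
x₀ = 0.15, x₁ = 0.98

Secant formula: x_{n+1} = x_n - f(x_n)(x_n - x_{n-1})/(f(x_n) - f(x_{n-1}))

Iteration 1:
  f(0.150000) = 0.966271
  f(0.980000) = -0.403377
  x_2 = 0.980000 - (-0.403377)×(0.980000 - 0.150000)/(-0.403377 - 0.966271)
       = 0.735555
Iteration 2:
  f(0.980000) = -0.403377
  f(0.735555) = 0.200417
  x_3 = 0.735555 - 0.200417×(0.735555 - 0.980000)/(0.200417 - (-0.403377))
       = 0.816694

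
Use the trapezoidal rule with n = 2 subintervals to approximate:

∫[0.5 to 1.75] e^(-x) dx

f(x) = e^(-x)
a = 0.5, b = 1.75, n = 2
h = (b - a)/n = 0.625000

Trapezoidal rule: (h/2)[f(x₀) + 2f(x₁) + 2f(x₂) + ... + f(xₙ)]

x_0 = 0.5000, f(x_0) = 0.606531, coefficient = 1
x_1 = 1.1250, f(x_1) = 0.324652, coefficient = 2
x_2 = 1.7500, f(x_2) = 0.173774, coefficient = 1

I ≈ (0.625000/2) × 1.429610 = 0.446753
Exact value: 0.432757
Error: 0.013996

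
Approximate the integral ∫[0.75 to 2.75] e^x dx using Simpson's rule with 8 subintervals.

f(x) = e^x
a = 0.75, b = 2.75, n = 8
h = (b - a)/n = 0.250000

Simpson's rule: (h/3)[f(x₀) + 4f(x₁) + 2f(x₂) + ... + f(xₙ)]

x_0 = 0.7500, f(x_0) = 2.117000, coefficient = 1
x_1 = 1.0000, f(x_1) = 2.718282, coefficient = 4
x_2 = 1.2500, f(x_2) = 3.490343, coefficient = 2
x_3 = 1.5000, f(x_3) = 4.481689, coefficient = 4
x_4 = 1.7500, f(x_4) = 5.754603, coefficient = 2
x_5 = 2.0000, f(x_5) = 7.389056, coefficient = 4
x_6 = 2.2500, f(x_6) = 9.487736, coefficient = 2
x_7 = 2.5000, f(x_7) = 12.182494, coefficient = 4
x_8 = 2.7500, f(x_8) = 15.642632, coefficient = 1

I ≈ (0.250000/3) × 162.311079 = 13.525923
Exact value: 13.525632
Error: 0.000291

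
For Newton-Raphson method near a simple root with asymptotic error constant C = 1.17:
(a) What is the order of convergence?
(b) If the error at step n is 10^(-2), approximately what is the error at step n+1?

(a) Newton-Raphson has quadratic (order 2) convergence near simple roots.
    This means |e_{n+1}| ≈ C|e_n|².

(b) With |e_n| = 10^(-2) and C = 1.17:
    |e_{n+1}| ≈ 1.17 × (10^(-2))² = 1.17 × 10^(-4)

(a) 2 (quadratic); (b) |e_{n+1}| ≈ 1.170e-04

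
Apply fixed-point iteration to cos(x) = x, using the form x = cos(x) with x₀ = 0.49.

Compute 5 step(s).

Equation: cos(x) = x
Fixed-point form: x = cos(x)
x₀ = 0.49

x_1 = g(0.490000) = 0.882333
x_2 = g(0.882333) = 0.635351
x_3 = g(0.635351) = 0.804863
x_4 = g(0.804863) = 0.693210
x_5 = g(0.693210) = 0.769199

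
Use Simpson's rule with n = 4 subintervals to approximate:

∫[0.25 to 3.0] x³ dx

f(x) = x³
a = 0.25, b = 3.0, n = 4
h = (b - a)/n = 0.687500

Simpson's rule: (h/3)[f(x₀) + 4f(x₁) + 2f(x₂) + ... + f(xₙ)]

x_0 = 0.2500, f(x_0) = 0.015625, coefficient = 1
x_1 = 0.9375, f(x_1) = 0.823975, coefficient = 4
x_2 = 1.6250, f(x_2) = 4.291016, coefficient = 2
x_3 = 2.3125, f(x_3) = 12.366455, coefficient = 4
x_4 = 3.0000, f(x_4) = 27.000000, coefficient = 1

I ≈ (0.687500/3) × 88.359375 = 20.249023
Exact value: 20.249023
Error: 0.000000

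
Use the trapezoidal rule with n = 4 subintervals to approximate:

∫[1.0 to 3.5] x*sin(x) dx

f(x) = x*sin(x)
a = 1.0, b = 3.5, n = 4
h = (b - a)/n = 0.625000

Trapezoidal rule: (h/2)[f(x₀) + 2f(x₁) + 2f(x₂) + ... + f(xₙ)]

x_0 = 1.0000, f(x_0) = 0.841471, coefficient = 1
x_1 = 1.6250, f(x_1) = 1.622613, coefficient = 2
x_2 = 2.2500, f(x_2) = 1.750665, coefficient = 2
x_3 = 2.8750, f(x_3) = 0.757407, coefficient = 2
x_4 = 3.5000, f(x_4) = -1.227741, coefficient = 1

I ≈ (0.625000/2) × 7.875100 = 2.460969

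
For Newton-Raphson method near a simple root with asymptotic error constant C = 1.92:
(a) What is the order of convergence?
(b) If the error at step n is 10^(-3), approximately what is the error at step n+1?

(a) Newton-Raphson has quadratic (order 2) convergence near simple roots.
    This means |e_{n+1}| ≈ C|e_n|².

(b) With |e_n| = 10^(-3) and C = 1.92:
    |e_{n+1}| ≈ 1.92 × (10^(-3))² = 1.92 × 10^(-6)

(a) 2 (quadratic); (b) |e_{n+1}| ≈ 1.920e-06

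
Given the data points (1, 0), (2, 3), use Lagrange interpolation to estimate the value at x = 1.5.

Lagrange interpolation formula:
P(x) = Σ yᵢ × Lᵢ(x)
where Lᵢ(x) = Π_{j≠i} (x - xⱼ)/(xᵢ - xⱼ)

L_0(1.5) = (1.5 - 2)/(1 - 2) = 0.500000
L_1(1.5) = (1.5 - 1)/(2 - 1) = 0.500000

P(1.5) = 0×L_0(1.5) + 3×L_1(1.5)
P(1.5) = 1.500000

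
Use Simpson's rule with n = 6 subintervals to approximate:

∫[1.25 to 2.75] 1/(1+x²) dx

f(x) = 1/(1+x²)
a = 1.25, b = 2.75, n = 6
h = (b - a)/n = 0.250000

Simpson's rule: (h/3)[f(x₀) + 4f(x₁) + 2f(x₂) + ... + f(xₙ)]

x_0 = 1.2500, f(x_0) = 0.390244, coefficient = 1
x_1 = 1.5000, f(x_1) = 0.307692, coefficient = 4
x_2 = 1.7500, f(x_2) = 0.246154, coefficient = 2
x_3 = 2.0000, f(x_3) = 0.200000, coefficient = 4
x_4 = 2.2500, f(x_4) = 0.164948, coefficient = 2
x_5 = 2.5000, f(x_5) = 0.137931, coefficient = 4
x_6 = 2.7500, f(x_6) = 0.116788, coefficient = 1

I ≈ (0.250000/3) × 3.911730 = 0.325978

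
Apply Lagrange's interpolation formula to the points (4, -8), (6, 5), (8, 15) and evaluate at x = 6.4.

Lagrange interpolation formula:
P(x) = Σ yᵢ × Lᵢ(x)
where Lᵢ(x) = Π_{j≠i} (x - xⱼ)/(xᵢ - xⱼ)

L_0(6.4) = (6.4 - 6)/(4 - 6) × (6.4 - 8)/(4 - 8) = -0.080000
L_1(6.4) = (6.4 - 4)/(6 - 4) × (6.4 - 8)/(6 - 8) = 0.960000
L_2(6.4) = (6.4 - 4)/(8 - 4) × (6.4 - 6)/(8 - 6) = 0.120000

P(6.4) = (-8)×L_0(6.4) + 5×L_1(6.4) + 15×L_2(6.4)
P(6.4) = 7.240000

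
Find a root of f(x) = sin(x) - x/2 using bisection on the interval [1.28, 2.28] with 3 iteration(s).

f(x) = sin(x) - x/2
Initial interval: [1.28, 2.28]

Iteration 1:
  c_1 = (1.280000 + 2.280000)/2 = 1.780000
  f(c_1) = f(1.780000) = 0.088197
  f(a) × f(c) ≥ 0, new interval: [1.780000, 2.280000]
Iteration 2:
  c_2 = (1.780000 + 2.280000)/2 = 2.030000
  f(c_2) = f(2.030000) = -0.118594
  f(a) × f(c) < 0, new interval: [1.780000, 2.030000]
Iteration 3:
  c_3 = (1.780000 + 2.030000)/2 = 1.905000
  f(c_3) = f(1.905000) = -0.007828
  f(a) × f(c) < 0, new interval: [1.780000, 1.905000]

After 3 iteration(s), the approximation is c_3 = 1.905000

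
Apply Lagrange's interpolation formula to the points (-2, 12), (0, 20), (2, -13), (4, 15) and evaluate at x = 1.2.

Lagrange interpolation formula:
P(x) = Σ yᵢ × Lᵢ(x)
where Lᵢ(x) = Π_{j≠i} (x - xⱼ)/(xᵢ - xⱼ)

L_0(1.2) = (1.2 - 0)/(-2 - 0) × (1.2 - 2)/(-2 - 2) × (1.2 - 4)/(-2 - 4) = -0.056000
L_1(1.2) = (1.2 - (-2))/(0 - (-2)) × (1.2 - 2)/(0 - 2) × (1.2 - 4)/(0 - 4) = 0.448000
L_2(1.2) = (1.2 - (-2))/(2 - (-2)) × (1.2 - 0)/(2 - 0) × (1.2 - 4)/(2 - 4) = 0.672000
L_3(1.2) = (1.2 - (-2))/(4 - (-2)) × (1.2 - 0)/(4 - 0) × (1.2 - 2)/(4 - 2) = -0.064000

P(1.2) = 12×L_0(1.2) + 20×L_1(1.2) + (-13)×L_2(1.2) + 15×L_3(1.2)
P(1.2) = -1.408000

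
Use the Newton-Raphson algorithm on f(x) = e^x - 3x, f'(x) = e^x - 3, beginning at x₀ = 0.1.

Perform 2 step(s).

f(x) = e^x - 3x
f'(x) = e^x - 3
x₀ = 0.1

Newton-Raphson formula: x_{n+1} = x_n - f(x_n)/f'(x_n)

Iteration 1:
  f(0.100000) = 0.805171
  f'(0.100000) = -1.894829
  x_1 = 0.100000 - 0.805171/(-1.894829) = 0.524931
Iteration 2:
  f(0.524931) = 0.115550
  f'(0.524931) = -1.309658
  x_2 = 0.524931 - 0.115550/(-1.309658) = 0.613160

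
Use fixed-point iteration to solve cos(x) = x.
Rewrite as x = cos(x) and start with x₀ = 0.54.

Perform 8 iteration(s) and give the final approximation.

Equation: cos(x) = x
Fixed-point form: x = cos(x)
x₀ = 0.54

x_1 = g(0.540000) = 0.857709
x_2 = g(0.857709) = 0.654172
x_3 = g(0.654172) = 0.793552
x_4 = g(0.793552) = 0.701318
x_5 = g(0.701318) = 0.763993
x_6 = g(0.763993) = 0.722080
x_7 = g(0.722080) = 0.750433
x_8 = g(0.750433) = 0.731394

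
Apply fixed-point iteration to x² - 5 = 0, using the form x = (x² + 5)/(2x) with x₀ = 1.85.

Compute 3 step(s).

Equation: x² - 5 = 0
Fixed-point form: x = (x² + 5)/(2x)
x₀ = 1.85

x_1 = g(1.850000) = 2.276351
x_2 = g(2.276351) = 2.236424
x_3 = g(2.236424) = 2.236068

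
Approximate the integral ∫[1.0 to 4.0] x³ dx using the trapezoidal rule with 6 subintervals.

f(x) = x³
a = 1.0, b = 4.0, n = 6
h = (b - a)/n = 0.500000

Trapezoidal rule: (h/2)[f(x₀) + 2f(x₁) + 2f(x₂) + ... + f(xₙ)]

x_0 = 1.0000, f(x_0) = 1.000000, coefficient = 1
x_1 = 1.5000, f(x_1) = 3.375000, coefficient = 2
x_2 = 2.0000, f(x_2) = 8.000000, coefficient = 2
x_3 = 2.5000, f(x_3) = 15.625000, coefficient = 2
x_4 = 3.0000, f(x_4) = 27.000000, coefficient = 2
x_5 = 3.5000, f(x_5) = 42.875000, coefficient = 2
x_6 = 4.0000, f(x_6) = 64.000000, coefficient = 1

I ≈ (0.500000/2) × 258.750000 = 64.687500
Exact value: 63.750000
Error: 0.937500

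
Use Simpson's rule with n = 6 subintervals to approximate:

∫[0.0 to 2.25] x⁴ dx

f(x) = x⁴
a = 0.0, b = 2.25, n = 6
h = (b - a)/n = 0.375000

Simpson's rule: (h/3)[f(x₀) + 4f(x₁) + 2f(x₂) + ... + f(xₙ)]

x_0 = 0.0000, f(x_0) = 0.000000, coefficient = 1
x_1 = 0.3750, f(x_1) = 0.019775, coefficient = 4
x_2 = 0.7500, f(x_2) = 0.316406, coefficient = 2
x_3 = 1.1250, f(x_3) = 1.601807, coefficient = 4
x_4 = 1.5000, f(x_4) = 5.062500, coefficient = 2
x_5 = 1.8750, f(x_5) = 12.359619, coefficient = 4
x_6 = 2.2500, f(x_6) = 25.628906, coefficient = 1

I ≈ (0.375000/3) × 92.311523 = 11.538940
Exact value: 11.533008
Error: 0.005933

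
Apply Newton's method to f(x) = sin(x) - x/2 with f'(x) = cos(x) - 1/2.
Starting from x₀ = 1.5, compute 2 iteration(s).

f(x) = sin(x) - x/2
f'(x) = cos(x) - 1/2
x₀ = 1.5

Newton-Raphson formula: x_{n+1} = x_n - f(x_n)/f'(x_n)

Iteration 1:
  f(1.500000) = 0.247495
  f'(1.500000) = -0.429263
  x_1 = 1.500000 - 0.247495/(-0.429263) = 2.076558
Iteration 2:
  f(2.076558) = -0.163473
  f'(2.076558) = -0.984474
  x_2 = 2.076558 - (-0.163473)/(-0.984474) = 1.910507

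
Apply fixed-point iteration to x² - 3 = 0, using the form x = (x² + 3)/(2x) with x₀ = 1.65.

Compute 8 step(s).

Equation: x² - 3 = 0
Fixed-point form: x = (x² + 3)/(2x)
x₀ = 1.65

x_1 = g(1.650000) = 1.734091
x_2 = g(1.734091) = 1.732052
x_3 = g(1.732052) = 1.732051
x_4 = g(1.732051) = 1.732051
x_5 = g(1.732051) = 1.732051
x_6 = g(1.732051) = 1.732051
x_7 = g(1.732051) = 1.732051
x_8 = g(1.732051) = 1.732051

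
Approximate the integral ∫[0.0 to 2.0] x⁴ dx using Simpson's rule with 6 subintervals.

f(x) = x⁴
a = 0.0, b = 2.0, n = 6
h = (b - a)/n = 0.333333

Simpson's rule: (h/3)[f(x₀) + 4f(x₁) + 2f(x₂) + ... + f(xₙ)]

x_0 = 0.0000, f(x_0) = 0.000000, coefficient = 1
x_1 = 0.3333, f(x_1) = 0.012346, coefficient = 4
x_2 = 0.6667, f(x_2) = 0.197531, coefficient = 2
x_3 = 1.0000, f(x_3) = 1.000000, coefficient = 4
x_4 = 1.3333, f(x_4) = 3.160494, coefficient = 2
x_5 = 1.6667, f(x_5) = 7.716049, coefficient = 4
x_6 = 2.0000, f(x_6) = 16.000000, coefficient = 1

I ≈ (0.333333/3) × 57.629630 = 6.403292
Exact value: 6.400000
Error: 0.003292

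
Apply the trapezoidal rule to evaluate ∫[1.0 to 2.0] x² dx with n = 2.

f(x) = x²
a = 1.0, b = 2.0, n = 2
h = (b - a)/n = 0.500000

Trapezoidal rule: (h/2)[f(x₀) + 2f(x₁) + 2f(x₂) + ... + f(xₙ)]

x_0 = 1.0000, f(x_0) = 1.000000, coefficient = 1
x_1 = 1.5000, f(x_1) = 2.250000, coefficient = 2
x_2 = 2.0000, f(x_2) = 4.000000, coefficient = 1

I ≈ (0.500000/2) × 9.500000 = 2.375000
Exact value: 2.333333
Error: 0.041667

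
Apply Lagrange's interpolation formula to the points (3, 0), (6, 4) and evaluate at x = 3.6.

Lagrange interpolation formula:
P(x) = Σ yᵢ × Lᵢ(x)
where Lᵢ(x) = Π_{j≠i} (x - xⱼ)/(xᵢ - xⱼ)

L_0(3.6) = (3.6 - 6)/(3 - 6) = 0.800000
L_1(3.6) = (3.6 - 3)/(6 - 3) = 0.200000

P(3.6) = 0×L_0(3.6) + 4×L_1(3.6)
P(3.6) = 0.800000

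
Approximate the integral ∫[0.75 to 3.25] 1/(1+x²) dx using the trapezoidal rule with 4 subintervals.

f(x) = 1/(1+x²)
a = 0.75, b = 3.25, n = 4
h = (b - a)/n = 0.625000

Trapezoidal rule: (h/2)[f(x₀) + 2f(x₁) + 2f(x₂) + ... + f(xₙ)]

x_0 = 0.7500, f(x_0) = 0.640000, coefficient = 1
x_1 = 1.3750, f(x_1) = 0.345946, coefficient = 2
x_2 = 2.0000, f(x_2) = 0.200000, coefficient = 2
x_3 = 2.6250, f(x_3) = 0.126733, coefficient = 2
x_4 = 3.2500, f(x_4) = 0.086486, coefficient = 1

I ≈ (0.625000/2) × 2.071844 = 0.647451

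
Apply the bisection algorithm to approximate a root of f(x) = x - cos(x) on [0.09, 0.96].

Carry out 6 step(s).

f(x) = x - cos(x)
Initial interval: [0.09, 0.96]

Iteration 1:
  c_1 = (0.090000 + 0.960000)/2 = 0.525000
  f(c_1) = f(0.525000) = -0.340324
  f(a) × f(c) ≥ 0, new interval: [0.525000, 0.960000]
Iteration 2:
  c_2 = (0.525000 + 0.960000)/2 = 0.742500
  f(c_2) = f(0.742500) = 0.005719
  f(a) × f(c) < 0, new interval: [0.525000, 0.742500]
Iteration 3:
  c_3 = (0.525000 + 0.742500)/2 = 0.633750
  f(c_3) = f(0.633750) = -0.172063
  f(a) × f(c) ≥ 0, new interval: [0.633750, 0.742500]
Iteration 4:
  c_4 = (0.633750 + 0.742500)/2 = 0.688125
  f(c_4) = f(0.688125) = -0.084313
  f(a) × f(c) ≥ 0, new interval: [0.688125, 0.742500]
Iteration 5:
  c_5 = (0.688125 + 0.742500)/2 = 0.715313
  f(c_5) = f(0.715313) = -0.039576
  f(a) × f(c) ≥ 0, new interval: [0.715313, 0.742500]
Iteration 6:
  c_6 = (0.715313 + 0.742500)/2 = 0.728906
  f(c_6) = f(0.728906) = -0.016997
  f(a) × f(c) ≥ 0, new interval: [0.728906, 0.742500]

After 6 iteration(s), the approximation is c_6 = 0.728906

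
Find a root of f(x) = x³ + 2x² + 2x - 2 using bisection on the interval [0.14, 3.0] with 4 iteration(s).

f(x) = x³ + 2x² + 2x - 2
Initial interval: [0.14, 3.0]

Iteration 1:
  c_1 = (0.140000 + 3.000000)/2 = 1.570000
  f(c_1) = f(1.570000) = 9.939693
  f(a) × f(c) < 0, new interval: [0.140000, 1.570000]
Iteration 2:
  c_2 = (0.140000 + 1.570000)/2 = 0.855000
  f(c_2) = f(0.855000) = 1.797076
  f(a) × f(c) < 0, new interval: [0.140000, 0.855000]
Iteration 3:
  c_3 = (0.140000 + 0.855000)/2 = 0.497500
  f(c_3) = f(0.497500) = -0.386853
  f(a) × f(c) ≥ 0, new interval: [0.497500, 0.855000]
Iteration 4:
  c_4 = (0.497500 + 0.855000)/2 = 0.676250
  f(c_4) = f(0.676250) = 0.576387
  f(a) × f(c) < 0, new interval: [0.497500, 0.676250]

After 4 iteration(s), the approximation is c_4 = 0.676250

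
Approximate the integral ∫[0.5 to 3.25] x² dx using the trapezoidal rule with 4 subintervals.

f(x) = x²
a = 0.5, b = 3.25, n = 4
h = (b - a)/n = 0.687500

Trapezoidal rule: (h/2)[f(x₀) + 2f(x₁) + 2f(x₂) + ... + f(xₙ)]

x_0 = 0.5000, f(x_0) = 0.250000, coefficient = 1
x_1 = 1.1875, f(x_1) = 1.410156, coefficient = 2
x_2 = 1.8750, f(x_2) = 3.515625, coefficient = 2
x_3 = 2.5625, f(x_3) = 6.566406, coefficient = 2
x_4 = 3.2500, f(x_4) = 10.562500, coefficient = 1

I ≈ (0.687500/2) × 33.796875 = 11.617676
Exact value: 11.401042
Error: 0.216634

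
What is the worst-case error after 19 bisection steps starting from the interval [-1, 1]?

Bisection error bound: |error| ≤ (b-a)/2^n
|error| ≤ (1 - (-1))/2^19 = 2/2^19
|error| ≤ 0.0000038147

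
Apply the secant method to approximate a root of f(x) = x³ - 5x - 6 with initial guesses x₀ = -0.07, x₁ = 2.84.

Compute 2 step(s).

f(x) = x³ - 5x - 6
x₀ = -0.07, x₁ = 2.84

Secant formula: x_{n+1} = x_n - f(x_n)(x_n - x_{n-1})/(f(x_n) - f(x_{n-1}))

Iteration 1:
  f(-0.070000) = -5.650343
  f(2.840000) = 2.706304
  x_2 = 2.840000 - 2.706304×(2.840000 - (-0.070000))/(2.706304 - (-5.650343))
       = 1.897595
Iteration 2:
  f(2.840000) = 2.706304
  f(1.897595) = -8.654987
  x_3 = 1.897595 - (-8.654987)×(1.897595 - 2.840000)/(-8.654987 - 2.706304)
       = 2.615515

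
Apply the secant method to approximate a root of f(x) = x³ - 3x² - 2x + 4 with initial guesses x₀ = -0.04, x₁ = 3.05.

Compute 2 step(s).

f(x) = x³ - 3x² - 2x + 4
x₀ = -0.04, x₁ = 3.05

Secant formula: x_{n+1} = x_n - f(x_n)(x_n - x_{n-1})/(f(x_n) - f(x_{n-1}))

Iteration 1:
  f(-0.040000) = 4.075136
  f(3.050000) = -1.634875
  x_2 = 3.050000 - (-1.634875)×(3.050000 - (-0.040000))/(-1.634875 - 4.075136)
       = 2.165280
Iteration 2:
  f(3.050000) = -1.634875
  f(2.165280) = -4.244092
  x_3 = 2.165280 - (-4.244092)×(2.165280 - 3.050000)/(-4.244092 - (-1.634875))
       = 3.604345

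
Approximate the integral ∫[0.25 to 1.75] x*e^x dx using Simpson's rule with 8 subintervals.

f(x) = x*e^x
a = 0.25, b = 1.75, n = 8
h = (b - a)/n = 0.187500

Simpson's rule: (h/3)[f(x₀) + 4f(x₁) + 2f(x₂) + ... + f(xₙ)]

x_0 = 0.2500, f(x_0) = 0.321006, coefficient = 1
x_1 = 0.4375, f(x_1) = 0.677613, coefficient = 4
x_2 = 0.6250, f(x_2) = 1.167654, coefficient = 2
x_3 = 0.8125, f(x_3) = 1.830997, coefficient = 4
x_4 = 1.0000, f(x_4) = 2.718282, coefficient = 2
x_5 = 1.1875, f(x_5) = 3.893663, coefficient = 4
x_6 = 1.3750, f(x_6) = 5.438230, coefficient = 2
x_7 = 1.5625, f(x_7) = 7.454271, coefficient = 4
x_8 = 1.7500, f(x_8) = 10.070555, coefficient = 1

I ≈ (0.187500/3) × 84.466067 = 5.279129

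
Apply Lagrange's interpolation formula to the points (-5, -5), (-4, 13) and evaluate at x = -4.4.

Lagrange interpolation formula:
P(x) = Σ yᵢ × Lᵢ(x)
where Lᵢ(x) = Π_{j≠i} (x - xⱼ)/(xᵢ - xⱼ)

L_0(-4.4) = (-4.4 - (-4))/(-5 - (-4)) = 0.400000
L_1(-4.4) = (-4.4 - (-5))/(-4 - (-5)) = 0.600000

P(-4.4) = (-5)×L_0(-4.4) + 13×L_1(-4.4)
P(-4.4) = 5.800000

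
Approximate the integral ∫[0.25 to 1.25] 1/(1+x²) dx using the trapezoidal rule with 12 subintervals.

f(x) = 1/(1+x²)
a = 0.25, b = 1.25, n = 12
h = (b - a)/n = 0.083333

Trapezoidal rule: (h/2)[f(x₀) + 2f(x₁) + 2f(x₂) + ... + f(xₙ)]

x_0 = 0.2500, f(x_0) = 0.941176, coefficient = 1
x_1 = 0.3333, f(x_1) = 0.900000, coefficient = 2
x_2 = 0.4167, f(x_2) = 0.852071, coefficient = 2
x_3 = 0.5000, f(x_3) = 0.800000, coefficient = 2
x_4 = 0.5833, f(x_4) = 0.746114, coefficient = 2
x_5 = 0.6667, f(x_5) = 0.692308, coefficient = 2
x_6 = 0.7500, f(x_6) = 0.640000, coefficient = 2
x_7 = 0.8333, f(x_7) = 0.590164, coefficient = 2
x_8 = 0.9167, f(x_8) = 0.543396, coefficient = 2
x_9 = 1.0000, f(x_9) = 0.500000, coefficient = 2
x_10 = 1.0833, f(x_10) = 0.460064, coefficient = 2
x_11 = 1.1667, f(x_11) = 0.423529, coefficient = 2
x_12 = 1.2500, f(x_12) = 0.390244, coefficient = 1

I ≈ (0.083333/2) × 15.626713 = 0.651113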